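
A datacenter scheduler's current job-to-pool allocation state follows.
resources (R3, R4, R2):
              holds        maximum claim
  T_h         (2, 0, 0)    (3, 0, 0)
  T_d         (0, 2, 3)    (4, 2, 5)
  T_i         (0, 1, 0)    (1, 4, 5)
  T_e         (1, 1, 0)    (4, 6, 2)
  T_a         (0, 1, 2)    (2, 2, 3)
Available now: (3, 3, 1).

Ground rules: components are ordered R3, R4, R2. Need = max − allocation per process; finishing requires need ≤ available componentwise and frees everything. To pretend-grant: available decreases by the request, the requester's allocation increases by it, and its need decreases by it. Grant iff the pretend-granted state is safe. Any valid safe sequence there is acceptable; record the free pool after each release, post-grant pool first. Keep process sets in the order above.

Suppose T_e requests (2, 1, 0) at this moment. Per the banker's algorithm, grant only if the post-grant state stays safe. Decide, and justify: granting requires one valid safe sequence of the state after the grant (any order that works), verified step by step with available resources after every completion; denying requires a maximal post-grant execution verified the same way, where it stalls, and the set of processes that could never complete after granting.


DENY — the pretend-granted state is unsafe.
Key observation: after T_h, T_a the pool peaks at (3, 3, 3), and each blocked process is short somewhere: T_d on R3; T_i on R2; T_e on R4.
Pretend the grant happened; the run T_h, T_a goes as far as possible. Check, step by step:
  pool = (1, 2, 1)
  run T_h (needs (1, 0, 0), free (1, 2, 1)); after release of (2, 0, 0) the pool is (3, 2, 1)
  run T_a (needs (2, 1, 1), free (3, 2, 1)); after release of (0, 1, 2) the pool is (3, 3, 3)
  T_d cannot run: need (4, 0, 2) vs free (3, 3, 3) (insufficient R3)
  T_i cannot run: need (1, 3, 5) vs free (3, 3, 3) (insufficient R2)
  T_e cannot run: need (1, 4, 2) vs free (3, 3, 3) (insufficient R4)
Post-grant, the permanently blocked set is T_d, T_i and T_e.


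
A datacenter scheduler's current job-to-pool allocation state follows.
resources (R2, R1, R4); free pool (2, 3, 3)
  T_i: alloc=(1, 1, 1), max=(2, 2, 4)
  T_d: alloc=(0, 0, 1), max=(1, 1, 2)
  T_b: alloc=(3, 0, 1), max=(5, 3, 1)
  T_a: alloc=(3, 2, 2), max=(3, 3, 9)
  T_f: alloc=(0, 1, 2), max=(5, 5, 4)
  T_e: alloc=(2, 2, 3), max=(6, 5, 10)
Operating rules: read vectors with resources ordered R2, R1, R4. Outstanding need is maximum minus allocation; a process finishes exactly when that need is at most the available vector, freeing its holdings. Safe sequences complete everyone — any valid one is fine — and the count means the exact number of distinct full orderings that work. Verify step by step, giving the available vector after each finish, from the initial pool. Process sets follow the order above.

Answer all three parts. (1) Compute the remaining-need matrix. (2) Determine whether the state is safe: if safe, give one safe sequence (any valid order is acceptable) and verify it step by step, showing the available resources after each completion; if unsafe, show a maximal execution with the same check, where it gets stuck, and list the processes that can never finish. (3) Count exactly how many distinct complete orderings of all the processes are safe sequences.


(1) Need matrix, components ordered R2, R1, R4:
  T_i: (1, 1, 3)
  T_d: (1, 1, 1)
  T_b: (2, 3, 0)
  T_a: (0, 1, 7)
  T_f: (5, 4, 2)
  T_e: (4, 3, 7)
(2) SAFE. One safe sequence: T_b, T_i, T_f, T_e, T_a, T_d.
Key observation: reading the order forward, T_b is the first process whose need (2, 3, 0) meets the free pool (2, 3, 3) exactly on a resource it requests.
Verifying each step:
  pool = (2, 3, 3)
  T_b needs (2, 3, 0) <= (2, 3, 3) -> finishes; pool += (3, 0, 1) = (5, 3, 4)
  T_i needs (1, 1, 3) <= (5, 3, 4) -> finishes; pool += (1, 1, 1) = (6, 4, 5)
  T_f needs (5, 4, 2) <= (6, 4, 5) -> finishes; pool += (0, 1, 2) = (6, 5, 7)
  T_e needs (4, 3, 7) <= (6, 5, 7) -> finishes; pool += (2, 2, 3) = (8, 7, 10)
  T_a needs (0, 1, 7) <= (8, 7, 10) -> finishes; pool += (3, 2, 2) = (11, 9, 12)
  T_d needs (1, 1, 1) <= (11, 9, 12) -> finishes; pool += (0, 0, 1) = (11, 9, 13)
(3) The exact count: 24 of the possible complete orderings are safe sequences.


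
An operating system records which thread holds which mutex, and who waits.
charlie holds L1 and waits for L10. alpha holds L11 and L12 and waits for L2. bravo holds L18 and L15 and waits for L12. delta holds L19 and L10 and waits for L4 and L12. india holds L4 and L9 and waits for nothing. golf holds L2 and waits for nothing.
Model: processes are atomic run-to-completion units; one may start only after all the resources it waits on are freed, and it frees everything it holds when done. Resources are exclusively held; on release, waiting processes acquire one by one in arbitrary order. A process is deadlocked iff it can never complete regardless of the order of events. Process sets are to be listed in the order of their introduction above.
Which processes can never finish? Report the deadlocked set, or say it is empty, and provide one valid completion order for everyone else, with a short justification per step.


The deadlocked set is empty.
Key observation: every chain of waits terminates; starting from the processes that wait on nothing, all the rest unlock in turn.
A valid finishing order for the others: india, golf, alpha, delta, charlie, bravo.
Verifying each step:
  india: no waits; runs immediately, freeing L4 and L9
  golf: no waits; runs immediately, freeing L2
  alpha: everything it awaited (L2) is free; runs, freeing L11 and L12
  delta: everything it awaited (L4 and L12) is free; runs, freeing L19 and L10
  charlie: everything it awaited (L10) is free; runs, freeing L1
  bravo: everything it awaited (L12) is free; runs, freeing L18 and L15


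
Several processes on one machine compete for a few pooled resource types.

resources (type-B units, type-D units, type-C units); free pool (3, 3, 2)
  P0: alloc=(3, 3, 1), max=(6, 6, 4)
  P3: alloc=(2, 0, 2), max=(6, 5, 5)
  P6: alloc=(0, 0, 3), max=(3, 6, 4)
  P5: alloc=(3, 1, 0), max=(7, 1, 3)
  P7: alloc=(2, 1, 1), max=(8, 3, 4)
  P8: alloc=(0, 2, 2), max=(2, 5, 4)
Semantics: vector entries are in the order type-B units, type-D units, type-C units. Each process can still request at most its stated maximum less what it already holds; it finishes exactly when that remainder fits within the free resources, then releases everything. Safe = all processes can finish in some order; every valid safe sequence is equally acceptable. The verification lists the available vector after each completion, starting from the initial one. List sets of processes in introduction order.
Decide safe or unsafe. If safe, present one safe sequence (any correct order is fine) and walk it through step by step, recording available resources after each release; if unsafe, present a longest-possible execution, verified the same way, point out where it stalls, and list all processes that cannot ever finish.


SAFE, for example via the order P8, P0, P6, P3, P7, P5.
Key observation: the order's first zero-slack moment is P8 ((2, 3, 2) needed, (3, 3, 2) free — a requested resource with nothing to spare).
Check, step by step:
  pool = (3, 3, 2)
  P8 needs (2, 3, 2) <= (3, 3, 2) -> finishes; pool += (0, 2, 2) = (3, 5, 4)
  P0 needs (3, 3, 3) <= (3, 5, 4) -> finishes; pool += (3, 3, 1) = (6, 8, 5)
  P6 needs (3, 6, 1) <= (6, 8, 5) -> finishes; pool += (0, 0, 3) = (6, 8, 8)
  P3 needs (4, 5, 3) <= (6, 8, 8) -> finishes; pool += (2, 0, 2) = (8, 8, 10)
  P7 needs (6, 2, 3) <= (8, 8, 10) -> finishes; pool += (2, 1, 1) = (10, 9, 11)
  P5 needs (4, 0, 3) <= (10, 9, 11) -> finishes; pool += (3, 1, 0) = (13, 10, 11)


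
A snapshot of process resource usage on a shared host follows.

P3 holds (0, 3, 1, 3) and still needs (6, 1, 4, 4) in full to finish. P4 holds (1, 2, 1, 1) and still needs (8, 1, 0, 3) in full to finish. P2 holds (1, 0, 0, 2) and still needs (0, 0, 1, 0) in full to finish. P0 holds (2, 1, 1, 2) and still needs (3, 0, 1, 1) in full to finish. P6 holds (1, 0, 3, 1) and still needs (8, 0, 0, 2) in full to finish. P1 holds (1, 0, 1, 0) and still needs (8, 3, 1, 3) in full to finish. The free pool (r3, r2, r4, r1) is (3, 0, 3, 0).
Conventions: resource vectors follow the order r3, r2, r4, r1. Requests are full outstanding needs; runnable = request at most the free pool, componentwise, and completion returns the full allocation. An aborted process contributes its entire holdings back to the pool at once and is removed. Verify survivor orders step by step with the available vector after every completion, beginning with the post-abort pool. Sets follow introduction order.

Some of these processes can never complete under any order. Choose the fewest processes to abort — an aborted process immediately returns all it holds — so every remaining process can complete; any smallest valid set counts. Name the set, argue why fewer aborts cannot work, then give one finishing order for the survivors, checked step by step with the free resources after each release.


Abort P4 and P1.
Key observation: P6 could never have finished before the abort; with (2, 2, 2, 1) returned by P4 and P1, it fits at step 3.
No one abort is enough; case by case: P3 alone leaves P4 blocked (short on r3); P4 alone leaves P6 blocked (short on r3); P2 alone leaves P4 blocked (short on r3); P0 alone leaves P4 blocked (short on r3); P6 alone leaves P4 blocked (short on r3); P1 alone leaves P4 blocked (short on r3).
One survivor order: P2, P0, P6, P3. Step-by-step check (post-abort pool first):
  pool = (5, 2, 5, 1)
  run P2 (needs (0, 0, 1, 0), free (5, 2, 5, 1)); after release of (1, 0, 0, 2) the pool is (6, 2, 5, 3)
  run P0 (needs (3, 0, 1, 1), free (6, 2, 5, 3)); after release of (2, 1, 1, 2) the pool is (8, 3, 6, 5)
  run P6 (needs (8, 0, 0, 2), free (8, 3, 6, 5)); after release of (1, 0, 3, 1) the pool is (9, 3, 9, 6)
  run P3 (needs (6, 1, 4, 4), free (9, 3, 9, 6)); after release of (0, 3, 1, 3) the pool is (9, 6, 10, 9)


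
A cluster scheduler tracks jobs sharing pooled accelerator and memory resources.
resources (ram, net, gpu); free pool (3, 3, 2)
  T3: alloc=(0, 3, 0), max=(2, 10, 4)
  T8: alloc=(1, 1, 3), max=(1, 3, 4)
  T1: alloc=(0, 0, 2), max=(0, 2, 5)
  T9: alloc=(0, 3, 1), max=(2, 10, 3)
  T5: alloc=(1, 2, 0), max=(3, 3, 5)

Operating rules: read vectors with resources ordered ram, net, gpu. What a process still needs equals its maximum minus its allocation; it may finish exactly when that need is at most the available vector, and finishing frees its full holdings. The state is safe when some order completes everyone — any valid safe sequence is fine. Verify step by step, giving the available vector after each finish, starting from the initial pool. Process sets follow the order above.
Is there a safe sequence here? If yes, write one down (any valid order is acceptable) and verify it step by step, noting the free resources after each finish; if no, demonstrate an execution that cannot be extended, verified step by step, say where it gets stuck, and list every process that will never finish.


The state is UNSAFE.
Key observation: once T8, T1, T5 finish, the pool peaks at (5, 6, 7) — and every remaining process still needs more net than that.
Going as far as possible: T8, T1, T5; after that, nothing fits. Check, step by step:
  pool = (3, 3, 2)
  run T8 (needs (0, 2, 1), free (3, 3, 2)); after release of (1, 1, 3) the pool is (4, 4, 5)
  run T1 (needs (0, 2, 3), free (4, 4, 5)); after release of (0, 0, 2) the pool is (4, 4, 7)
  run T5 (needs (2, 1, 5), free (4, 4, 7)); after release of (1, 2, 0) the pool is (5, 6, 7)
  T3 cannot run: need (2, 7, 4) vs free (5, 6, 7) (insufficient net)
  T9 cannot run: need (2, 7, 2) vs free (5, 6, 7) (insufficient net)
Permanently blocked: T3 and T9.


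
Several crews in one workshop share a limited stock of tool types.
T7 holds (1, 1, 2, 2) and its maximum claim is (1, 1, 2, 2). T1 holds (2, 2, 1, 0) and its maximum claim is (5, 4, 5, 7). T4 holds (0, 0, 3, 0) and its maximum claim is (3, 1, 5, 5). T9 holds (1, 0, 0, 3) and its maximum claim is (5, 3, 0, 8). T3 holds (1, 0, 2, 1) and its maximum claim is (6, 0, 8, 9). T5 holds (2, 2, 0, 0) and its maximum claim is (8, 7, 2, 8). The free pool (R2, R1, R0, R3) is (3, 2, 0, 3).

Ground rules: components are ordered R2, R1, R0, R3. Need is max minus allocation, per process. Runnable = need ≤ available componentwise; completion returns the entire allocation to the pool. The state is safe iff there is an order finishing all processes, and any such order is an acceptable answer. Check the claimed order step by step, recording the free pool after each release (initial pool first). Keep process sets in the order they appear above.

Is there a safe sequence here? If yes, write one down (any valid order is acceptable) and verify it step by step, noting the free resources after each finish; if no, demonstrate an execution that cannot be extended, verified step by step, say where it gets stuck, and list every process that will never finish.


SAFE, for example via the order T7, T9, T4, T1, T5, T3.
Key observation: reading the order forward, T9 is the first process whose need (4, 3, 0, 5) meets the free pool (4, 3, 2, 5) exactly on a resource it requests.
Check, step by step:
  pool = (3, 2, 0, 3)
  T7: need (0, 0, 0, 0) fits (3, 2, 0, 3); releases (1, 1, 2, 2), pool now (4, 3, 2, 5)
  T9: need (4, 3, 0, 5) fits (4, 3, 2, 5); releases (1, 0, 0, 3), pool now (5, 3, 2, 8)
  T4: need (3, 1, 2, 5) fits (5, 3, 2, 8); releases (0, 0, 3, 0), pool now (5, 3, 5, 8)
  T1: need (3, 2, 4, 7) fits (5, 3, 5, 8); releases (2, 2, 1, 0), pool now (7, 5, 6, 8)
  T5: need (6, 5, 2, 8) fits (7, 5, 6, 8); releases (2, 2, 0, 0), pool now (9, 7, 6, 8)
  T3: need (5, 0, 6, 8) fits (9, 7, 6, 8); releases (1, 0, 2, 1), pool now (10, 7, 8, 9)


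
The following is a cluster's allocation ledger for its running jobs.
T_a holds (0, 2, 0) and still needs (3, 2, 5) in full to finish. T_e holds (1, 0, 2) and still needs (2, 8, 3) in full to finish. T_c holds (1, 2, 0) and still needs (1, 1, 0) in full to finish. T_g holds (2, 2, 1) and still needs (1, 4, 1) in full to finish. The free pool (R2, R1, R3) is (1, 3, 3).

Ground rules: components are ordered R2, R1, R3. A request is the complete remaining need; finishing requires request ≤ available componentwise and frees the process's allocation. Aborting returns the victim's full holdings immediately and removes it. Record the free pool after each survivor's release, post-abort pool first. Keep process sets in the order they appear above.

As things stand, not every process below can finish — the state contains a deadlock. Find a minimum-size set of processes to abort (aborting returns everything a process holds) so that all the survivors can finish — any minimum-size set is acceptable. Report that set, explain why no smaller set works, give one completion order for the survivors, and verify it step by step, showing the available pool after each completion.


Abort T_e.
Key observation: the returned (1, 0, 2) from T_e is what brings T_a — unrunnable before, under any order — into play at step 2.
Why nothing smaller works: aborting no one leaves the state deadlocked as given.
The survivors complete as T_c, T_a, T_g. Verifying each step (starting from the post-abort pool):
  pool = (2, 3, 5)
  T_c: need (1, 1, 0) fits (2, 3, 5); releases (1, 2, 0), pool now (3, 5, 5)
  T_a: need (3, 2, 5) fits (3, 5, 5); releases (0, 2, 0), pool now (3, 7, 5)
  T_g: need (1, 4, 1) fits (3, 7, 5); releases (2, 2, 1), pool now (5, 9, 6)


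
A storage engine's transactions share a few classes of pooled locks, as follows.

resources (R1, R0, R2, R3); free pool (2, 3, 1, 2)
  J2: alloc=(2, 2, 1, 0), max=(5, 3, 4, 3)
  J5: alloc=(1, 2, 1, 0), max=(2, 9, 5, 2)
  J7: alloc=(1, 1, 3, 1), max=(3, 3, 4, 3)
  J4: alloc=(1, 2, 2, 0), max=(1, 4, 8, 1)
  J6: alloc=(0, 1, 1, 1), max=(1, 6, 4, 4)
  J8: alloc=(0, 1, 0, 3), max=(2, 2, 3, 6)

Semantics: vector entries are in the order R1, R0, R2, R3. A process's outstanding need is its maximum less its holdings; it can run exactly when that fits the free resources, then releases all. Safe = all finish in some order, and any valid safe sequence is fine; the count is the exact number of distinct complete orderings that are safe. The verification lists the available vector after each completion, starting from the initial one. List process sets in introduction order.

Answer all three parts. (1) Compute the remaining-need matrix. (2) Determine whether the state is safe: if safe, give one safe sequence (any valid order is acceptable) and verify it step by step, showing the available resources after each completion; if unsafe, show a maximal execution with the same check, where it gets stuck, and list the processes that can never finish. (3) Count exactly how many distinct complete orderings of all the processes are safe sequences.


(1) Remaining need (order R1, R0, R2, R3):
  J2: (3, 1, 3, 3)
  J5: (1, 7, 4, 2)
  J7: (2, 2, 1, 2)
  J4: (0, 2, 6, 1)
  J6: (1, 5, 3, 3)
  J8: (2, 1, 3, 3)
(2) SAFE, for example via the order J7, J8, J2, J6, J4, J5.
Key observation: reading the order forward, J7 is the first process whose need (2, 2, 1, 2) meets the free pool (2, 3, 1, 2) exactly on a resource it requests.
Check, step by step:
  pool = (2, 3, 1, 2)
  J7: need (2, 2, 1, 2) fits (2, 3, 1, 2); releases (1, 1, 3, 1), pool now (3, 4, 4, 3)
  J8: need (2, 1, 3, 3) fits (3, 4, 4, 3); releases (0, 1, 0, 3), pool now (3, 5, 4, 6)
  J2: need (3, 1, 3, 3) fits (3, 5, 4, 6); releases (2, 2, 1, 0), pool now (5, 7, 5, 6)
  J6: need (1, 5, 3, 3) fits (5, 7, 5, 6); releases (0, 1, 1, 1), pool now (5, 8, 6, 7)
  J4: need (0, 2, 6, 1) fits (5, 8, 6, 7); releases (1, 2, 2, 0), pool now (6, 10, 8, 7)
  J5: need (1, 7, 4, 2) fits (6, 10, 8, 7); releases (1, 2, 1, 0), pool now (7, 12, 9, 7)
(3) Exactly 16 of the possible complete orderings are safe sequences.


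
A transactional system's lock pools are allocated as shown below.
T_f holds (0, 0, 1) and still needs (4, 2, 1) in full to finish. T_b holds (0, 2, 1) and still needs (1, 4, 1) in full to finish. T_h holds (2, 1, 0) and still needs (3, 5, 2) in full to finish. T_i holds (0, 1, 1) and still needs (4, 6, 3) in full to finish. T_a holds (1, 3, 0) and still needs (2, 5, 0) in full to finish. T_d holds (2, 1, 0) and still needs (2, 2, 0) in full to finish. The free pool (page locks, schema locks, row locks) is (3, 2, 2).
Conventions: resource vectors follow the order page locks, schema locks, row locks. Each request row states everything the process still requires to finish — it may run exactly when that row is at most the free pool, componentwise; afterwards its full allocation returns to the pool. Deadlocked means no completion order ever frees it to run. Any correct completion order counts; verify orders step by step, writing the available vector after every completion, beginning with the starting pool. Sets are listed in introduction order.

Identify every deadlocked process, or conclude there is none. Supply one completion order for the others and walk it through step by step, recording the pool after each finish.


Deadlocked: T_b, T_h, T_i and T_a.
Key observation: T_d, T_f can finish, but then (5, 3, 3) is all there is, and the blocked group's schema locks demands exceed it.
One completion order for the rest: T_d, T_f. Verifying each step:
  pool = (3, 2, 2)
  run T_d (needs (2, 2, 0), free (3, 2, 2)); after release of (2, 1, 0) the pool is (5, 3, 2)
  run T_f (needs (4, 2, 1), free (5, 3, 2)); after release of (0, 0, 1) the pool is (5, 3, 3)
The blocked processes can never fit:
  T_b still needs (1, 4, 1) but only (5, 3, 3) is free — short on schema locks
  T_h still needs (3, 5, 2) but only (5, 3, 3) is free — short on schema locks
  T_i still needs (4, 6, 3) but only (5, 3, 3) is free — short on schema locks
  T_a still needs (2, 5, 0) but only (5, 3, 3) is free — short on schema locks


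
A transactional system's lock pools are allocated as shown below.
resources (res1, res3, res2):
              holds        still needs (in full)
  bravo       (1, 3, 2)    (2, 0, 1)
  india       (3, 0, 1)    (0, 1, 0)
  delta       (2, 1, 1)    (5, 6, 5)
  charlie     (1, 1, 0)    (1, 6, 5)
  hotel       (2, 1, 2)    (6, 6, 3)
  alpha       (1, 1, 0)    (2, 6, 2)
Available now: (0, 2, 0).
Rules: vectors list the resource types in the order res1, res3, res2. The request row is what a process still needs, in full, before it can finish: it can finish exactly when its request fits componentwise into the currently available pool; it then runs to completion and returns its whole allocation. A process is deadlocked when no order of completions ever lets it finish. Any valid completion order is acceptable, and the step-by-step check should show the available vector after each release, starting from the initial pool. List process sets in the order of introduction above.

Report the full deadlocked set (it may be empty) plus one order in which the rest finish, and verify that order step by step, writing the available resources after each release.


The deadlocked set is delta, charlie, hotel and alpha.
Key observation: the wall is res3: completing india, bravo brings the pool only to (4, 5, 3), and all the rest need more.
One completion order for the rest: india, bravo. Check, step by step:
  pool = (0, 2, 0)
  run india (needs (0, 1, 0), free (0, 2, 0)); after release of (3, 0, 1) the pool is (3, 2, 1)
  run bravo (needs (2, 0, 1), free (3, 2, 1)); after release of (1, 3, 2) the pool is (4, 5, 3)
The blocked processes can never fit:
  blocked: delta wants (5, 6, 5), pool (4, 5, 3) — not enough res1, res3 and res2
  blocked: charlie wants (1, 6, 5), pool (4, 5, 3) — not enough res3 and res2
  blocked: hotel wants (6, 6, 3), pool (4, 5, 3) — not enough res1 and res3
  blocked: alpha wants (2, 6, 2), pool (4, 5, 3) — not enough res3


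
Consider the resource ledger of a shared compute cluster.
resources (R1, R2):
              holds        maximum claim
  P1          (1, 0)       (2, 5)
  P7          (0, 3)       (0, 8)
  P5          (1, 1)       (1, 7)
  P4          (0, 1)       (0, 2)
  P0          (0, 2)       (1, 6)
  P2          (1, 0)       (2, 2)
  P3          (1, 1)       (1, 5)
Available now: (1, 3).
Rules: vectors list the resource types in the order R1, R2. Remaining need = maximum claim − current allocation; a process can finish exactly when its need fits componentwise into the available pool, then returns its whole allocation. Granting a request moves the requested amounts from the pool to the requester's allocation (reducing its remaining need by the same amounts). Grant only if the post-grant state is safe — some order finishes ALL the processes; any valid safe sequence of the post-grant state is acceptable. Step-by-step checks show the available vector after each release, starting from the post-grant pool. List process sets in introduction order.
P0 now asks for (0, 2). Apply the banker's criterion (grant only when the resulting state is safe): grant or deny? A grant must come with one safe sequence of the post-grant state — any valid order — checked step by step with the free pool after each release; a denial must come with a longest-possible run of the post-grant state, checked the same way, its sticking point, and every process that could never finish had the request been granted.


GRANT: granting preserves safety; a valid post-grant sequence is P4, P0, P5, P7, P2, P1, P3.
Key observation: granting shrinks the pool to (1, 1), yet P4 still fits and the chain goes through.
Verifying the post-grant state step by step:
  pool = (1, 1)
  P4 needs (0, 1) <= (1, 1) -> finishes; pool += (0, 1) = (1, 2)
  P0 needs (1, 2) <= (1, 2) -> finishes; pool += (0, 4) = (1, 6)
  P5 needs (0, 6) <= (1, 6) -> finishes; pool += (1, 1) = (2, 7)
  P7 needs (0, 5) <= (2, 7) -> finishes; pool += (0, 3) = (2, 10)
  P2 needs (1, 2) <= (2, 10) -> finishes; pool += (1, 0) = (3, 10)
  P1 needs (1, 5) <= (3, 10) -> finishes; pool += (1, 0) = (4, 10)
  P3 needs (0, 4) <= (4, 10) -> finishes; pool += (1, 1) = (5, 11)


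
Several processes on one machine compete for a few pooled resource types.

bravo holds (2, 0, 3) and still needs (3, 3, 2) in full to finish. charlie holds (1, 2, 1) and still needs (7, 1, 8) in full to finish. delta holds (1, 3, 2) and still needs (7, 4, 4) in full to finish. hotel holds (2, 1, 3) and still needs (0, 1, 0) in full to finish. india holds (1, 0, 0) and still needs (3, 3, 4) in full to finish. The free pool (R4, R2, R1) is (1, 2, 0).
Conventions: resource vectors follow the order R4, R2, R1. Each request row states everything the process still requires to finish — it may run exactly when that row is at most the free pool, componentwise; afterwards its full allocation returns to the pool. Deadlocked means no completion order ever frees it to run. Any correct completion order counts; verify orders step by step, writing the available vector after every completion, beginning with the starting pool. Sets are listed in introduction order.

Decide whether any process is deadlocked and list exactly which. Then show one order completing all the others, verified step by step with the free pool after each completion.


Deadlocked: charlie and delta.
Key observation: R4 is the bottleneck — with hotel, bravo, india done the pool holds (6, 3, 6), short of every remaining need.
The rest can finish in the order hotel, bravo, india. Walking it through:
  pool = (1, 2, 0)
  run hotel (needs (0, 1, 0), free (1, 2, 0)); after release of (2, 1, 3) the pool is (3, 3, 3)
  run bravo (needs (3, 3, 2), free (3, 3, 3)); after release of (2, 0, 3) the pool is (5, 3, 6)
  run india (needs (3, 3, 4), free (5, 3, 6)); after release of (1, 0, 0) the pool is (6, 3, 6)
The blocked processes can never fit:
  blocked: charlie wants (7, 1, 8), pool (6, 3, 6) — not enough R4 and R1
  blocked: delta wants (7, 4, 4), pool (6, 3, 6) — not enough R4 and R2


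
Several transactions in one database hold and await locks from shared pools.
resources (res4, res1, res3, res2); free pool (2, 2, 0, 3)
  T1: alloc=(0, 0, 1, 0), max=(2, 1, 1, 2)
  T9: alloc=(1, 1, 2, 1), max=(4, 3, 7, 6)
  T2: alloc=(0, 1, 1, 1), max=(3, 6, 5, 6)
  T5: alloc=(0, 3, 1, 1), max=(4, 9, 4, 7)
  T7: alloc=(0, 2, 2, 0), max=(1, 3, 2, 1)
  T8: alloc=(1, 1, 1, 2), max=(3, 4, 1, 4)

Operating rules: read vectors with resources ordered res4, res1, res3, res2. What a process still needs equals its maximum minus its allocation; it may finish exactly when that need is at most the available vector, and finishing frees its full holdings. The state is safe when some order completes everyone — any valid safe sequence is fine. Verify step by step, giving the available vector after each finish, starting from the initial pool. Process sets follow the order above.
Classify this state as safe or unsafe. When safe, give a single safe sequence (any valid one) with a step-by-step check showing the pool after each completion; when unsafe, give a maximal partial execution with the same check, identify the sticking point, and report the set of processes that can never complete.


SAFE — a valid safe sequence is T7, T8, T1, T2, T9, T5.
Key observation: the first exact fit in this order is T8 — it needs (2, 3, 0, 2) with (2, 4, 2, 3) free, meeting a requested resource to the last unit.
Walking it through:
  pool = (2, 2, 0, 3)
  run T7 (needs (1, 1, 0, 1), free (2, 2, 0, 3)); after release of (0, 2, 2, 0) the pool is (2, 4, 2, 3)
  run T8 (needs (2, 3, 0, 2), free (2, 4, 2, 3)); after release of (1, 1, 1, 2) the pool is (3, 5, 3, 5)
  run T1 (needs (2, 1, 0, 2), free (3, 5, 3, 5)); after release of (0, 0, 1, 0) the pool is (3, 5, 4, 5)
  run T2 (needs (3, 5, 4, 5), free (3, 5, 4, 5)); after release of (0, 1, 1, 1) the pool is (3, 6, 5, 6)
  run T9 (needs (3, 2, 5, 5), free (3, 6, 5, 6)); after release of (1, 1, 2, 1) the pool is (4, 7, 7, 7)
  run T5 (needs (4, 6, 3, 6), free (4, 7, 7, 7)); after release of (0, 3, 1, 1) the pool is (4, 10, 8, 8)


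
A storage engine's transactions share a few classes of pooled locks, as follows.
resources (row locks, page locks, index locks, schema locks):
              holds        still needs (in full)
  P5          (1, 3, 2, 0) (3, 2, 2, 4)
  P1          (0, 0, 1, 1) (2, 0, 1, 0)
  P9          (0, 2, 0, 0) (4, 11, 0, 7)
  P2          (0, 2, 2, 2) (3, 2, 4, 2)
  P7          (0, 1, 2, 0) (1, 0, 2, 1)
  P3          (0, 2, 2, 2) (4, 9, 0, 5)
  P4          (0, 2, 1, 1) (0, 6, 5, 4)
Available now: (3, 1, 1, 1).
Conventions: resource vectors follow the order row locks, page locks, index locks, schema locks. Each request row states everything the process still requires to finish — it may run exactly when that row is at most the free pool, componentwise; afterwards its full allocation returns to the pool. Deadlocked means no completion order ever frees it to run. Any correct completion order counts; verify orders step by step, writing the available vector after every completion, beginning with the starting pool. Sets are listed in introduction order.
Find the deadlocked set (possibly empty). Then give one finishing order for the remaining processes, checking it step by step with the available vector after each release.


The deadlocked set is empty.
Key observation: P1 fits the free pool immediately, and its release cascades until everyone finishes.
A valid finishing order for the others: P1, P7, P2, P5, P4, P3, P9. Check, step by step:
  pool = (3, 1, 1, 1)
  P1 needs (2, 0, 1, 0) <= (3, 1, 1, 1) -> finishes; pool += (0, 0, 1, 1) = (3, 1, 2, 2)
  P7 needs (1, 0, 2, 1) <= (3, 1, 2, 2) -> finishes; pool += (0, 1, 2, 0) = (3, 2, 4, 2)
  P2 needs (3, 2, 4, 2) <= (3, 2, 4, 2) -> finishes; pool += (0, 2, 2, 2) = (3, 4, 6, 4)
  P5 needs (3, 2, 2, 4) <= (3, 4, 6, 4) -> finishes; pool += (1, 3, 2, 0) = (4, 7, 8, 4)
  P4 needs (0, 6, 5, 4) <= (4, 7, 8, 4) -> finishes; pool += (0, 2, 1, 1) = (4, 9, 9, 5)
  P3 needs (4, 9, 0, 5) <= (4, 9, 9, 5) -> finishes; pool += (0, 2, 2, 2) = (4, 11, 11, 7)
  P9 needs (4, 11, 0, 7) <= (4, 11, 11, 7) -> finishes; pool += (0, 2, 0, 0) = (4, 13, 11, 7)


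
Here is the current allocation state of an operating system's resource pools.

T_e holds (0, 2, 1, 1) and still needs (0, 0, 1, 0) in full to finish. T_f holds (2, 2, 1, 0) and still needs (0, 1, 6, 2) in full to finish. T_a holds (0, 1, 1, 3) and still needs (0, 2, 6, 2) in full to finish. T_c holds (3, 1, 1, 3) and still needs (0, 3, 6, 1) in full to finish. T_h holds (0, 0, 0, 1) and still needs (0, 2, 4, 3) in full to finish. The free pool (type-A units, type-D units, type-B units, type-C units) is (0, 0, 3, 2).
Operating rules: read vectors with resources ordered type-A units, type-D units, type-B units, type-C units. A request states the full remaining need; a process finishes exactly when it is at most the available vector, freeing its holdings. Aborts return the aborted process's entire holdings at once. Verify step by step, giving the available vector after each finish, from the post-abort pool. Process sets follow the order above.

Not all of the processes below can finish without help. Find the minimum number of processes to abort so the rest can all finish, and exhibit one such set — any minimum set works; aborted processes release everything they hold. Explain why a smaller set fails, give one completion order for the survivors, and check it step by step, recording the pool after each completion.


Minimum abort set: T_f and T_c.
Key observation: T_a had no path to completion before; after the abort of T_f and T_c ((5, 3, 2, 3) returned), step 3 is where it fits.
No one abort is enough; case by case: T_e alone leaves T_f blocked (short on type-B units); T_f alone leaves T_a blocked (short on type-B units); T_a alone leaves T_f blocked (short on type-B units); T_c alone leaves T_f blocked (short on type-B units); T_h alone leaves T_f blocked (short on type-B units).
The survivors complete as T_h, T_e, T_a. Walking it through (starting from the post-abort pool):
  pool = (5, 3, 5, 5)
  run T_h (needs (0, 2, 4, 3), free (5, 3, 5, 5)); after release of (0, 0, 0, 1) the pool is (5, 3, 5, 6)
  run T_e (needs (0, 0, 1, 0), free (5, 3, 5, 6)); after release of (0, 2, 1, 1) the pool is (5, 5, 6, 7)
  run T_a (needs (0, 2, 6, 2), free (5, 5, 6, 7)); after release of (0, 1, 1, 3) the pool is (5, 6, 7, 10)


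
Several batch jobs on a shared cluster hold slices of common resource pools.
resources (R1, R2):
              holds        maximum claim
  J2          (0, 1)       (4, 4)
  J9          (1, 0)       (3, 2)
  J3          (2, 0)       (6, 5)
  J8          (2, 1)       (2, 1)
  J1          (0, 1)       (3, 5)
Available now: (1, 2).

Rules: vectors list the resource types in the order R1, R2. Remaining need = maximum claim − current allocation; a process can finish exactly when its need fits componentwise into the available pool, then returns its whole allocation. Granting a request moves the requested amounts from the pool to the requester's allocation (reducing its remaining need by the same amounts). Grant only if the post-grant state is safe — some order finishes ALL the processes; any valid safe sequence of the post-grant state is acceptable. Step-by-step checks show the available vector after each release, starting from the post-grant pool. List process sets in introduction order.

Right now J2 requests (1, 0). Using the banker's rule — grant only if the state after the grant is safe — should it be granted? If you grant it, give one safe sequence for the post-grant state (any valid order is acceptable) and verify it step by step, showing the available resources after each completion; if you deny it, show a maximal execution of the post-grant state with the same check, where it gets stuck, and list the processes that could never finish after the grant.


GRANT — the state after the grant stays safe, e.g. via J8, J9, J2, J1, J3.
Key observation: granting shrinks the pool to (0, 2), yet J8 still fits and the chain goes through.
Check on the post-grant state, step by step:
  pool = (0, 2)
  J8: need (0, 0) fits (0, 2); releases (2, 1), pool now (2, 3)
  J9: need (2, 2) fits (2, 3); releases (1, 0), pool now (3, 3)
  J2: need (3, 3) fits (3, 3); releases (1, 1), pool now (4, 4)
  J1: need (3, 4) fits (4, 4); releases (0, 1), pool now (4, 5)
  J3: need (4, 5) fits (4, 5); releases (2, 0), pool now (6, 5)


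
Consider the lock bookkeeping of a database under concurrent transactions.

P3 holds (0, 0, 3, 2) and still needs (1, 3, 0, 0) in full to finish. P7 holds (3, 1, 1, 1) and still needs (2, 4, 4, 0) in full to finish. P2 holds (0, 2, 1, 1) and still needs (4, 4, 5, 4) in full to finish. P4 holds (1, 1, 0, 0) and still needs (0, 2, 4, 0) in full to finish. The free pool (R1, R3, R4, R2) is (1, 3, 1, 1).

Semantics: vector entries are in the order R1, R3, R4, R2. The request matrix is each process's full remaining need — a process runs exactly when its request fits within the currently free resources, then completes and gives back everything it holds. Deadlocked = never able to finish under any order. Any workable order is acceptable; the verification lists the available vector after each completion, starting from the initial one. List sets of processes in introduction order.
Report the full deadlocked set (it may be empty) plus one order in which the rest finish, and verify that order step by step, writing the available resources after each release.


Nothing here is deadlocked.
Key observation: there is always a runnable process — P3 first — so the state unwinds completely.
A valid finishing order for the others: P3, P4, P7, P2. Walking it through:
  pool = (1, 3, 1, 1)
  P3 needs (1, 3, 0, 0) <= (1, 3, 1, 1) -> finishes; pool += (0, 0, 3, 2) = (1, 3, 4, 3)
  P4 needs (0, 2, 4, 0) <= (1, 3, 4, 3) -> finishes; pool += (1, 1, 0, 0) = (2, 4, 4, 3)
  P7 needs (2, 4, 4, 0) <= (2, 4, 4, 3) -> finishes; pool += (3, 1, 1, 1) = (5, 5, 5, 4)
  P2 needs (4, 4, 5, 4) <= (5, 5, 5, 4) -> finishes; pool += (0, 2, 1, 1) = (5, 7, 6, 5)


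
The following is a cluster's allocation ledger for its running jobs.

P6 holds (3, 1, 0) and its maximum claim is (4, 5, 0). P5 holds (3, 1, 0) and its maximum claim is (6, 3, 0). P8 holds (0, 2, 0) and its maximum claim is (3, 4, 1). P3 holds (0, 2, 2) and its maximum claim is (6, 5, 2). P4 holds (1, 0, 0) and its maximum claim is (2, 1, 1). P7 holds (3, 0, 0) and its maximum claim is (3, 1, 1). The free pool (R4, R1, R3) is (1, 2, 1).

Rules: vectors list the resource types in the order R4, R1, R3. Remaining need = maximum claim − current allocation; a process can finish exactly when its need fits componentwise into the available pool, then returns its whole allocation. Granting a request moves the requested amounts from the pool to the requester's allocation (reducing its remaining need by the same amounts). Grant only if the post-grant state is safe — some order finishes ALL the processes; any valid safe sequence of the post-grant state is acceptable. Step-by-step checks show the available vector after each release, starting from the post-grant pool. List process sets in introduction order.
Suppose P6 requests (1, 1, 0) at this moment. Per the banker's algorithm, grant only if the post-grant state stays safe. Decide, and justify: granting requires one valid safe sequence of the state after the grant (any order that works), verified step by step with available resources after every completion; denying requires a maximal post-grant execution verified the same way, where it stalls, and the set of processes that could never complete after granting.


DENY — the pretend-granted state is unsafe.
Key observation: after P7, P4 complete, (4, 1, 1) is the best the pool ever gets, yet each leftover process wants more R1.
After a pretend grant, a maximal execution: P7, P4 — then nothing else fits. Step-by-step check:
  pool = (0, 1, 1)
  run P7 (needs (0, 1, 1), free (0, 1, 1)); after release of (3, 0, 0) the pool is (3, 1, 1)
  run P4 (needs (1, 1, 1), free (3, 1, 1)); after release of (1, 0, 0) the pool is (4, 1, 1)
  P6 still needs (0, 3, 0) but only (4, 1, 1) is free — short on R1
  P5 still needs (3, 2, 0) but only (4, 1, 1) is free — short on R1
  P8 still needs (3, 2, 1) but only (4, 1, 1) is free — short on R1
  P3 still needs (6, 3, 0) but only (4, 1, 1) is free — short on R4 and R1
Processes that could never finish after the grant: P6, P5, P8 and P3.


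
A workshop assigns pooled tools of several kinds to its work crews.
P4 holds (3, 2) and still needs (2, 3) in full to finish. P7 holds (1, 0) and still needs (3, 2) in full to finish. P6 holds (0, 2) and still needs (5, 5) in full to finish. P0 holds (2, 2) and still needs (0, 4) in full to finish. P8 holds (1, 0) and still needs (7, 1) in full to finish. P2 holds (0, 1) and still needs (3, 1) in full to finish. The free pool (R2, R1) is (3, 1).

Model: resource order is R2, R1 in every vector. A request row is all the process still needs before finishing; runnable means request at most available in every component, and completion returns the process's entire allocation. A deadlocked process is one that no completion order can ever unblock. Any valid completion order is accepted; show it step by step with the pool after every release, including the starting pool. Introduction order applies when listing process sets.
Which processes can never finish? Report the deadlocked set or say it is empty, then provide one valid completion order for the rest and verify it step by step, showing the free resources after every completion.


Deadlocked set: P4, P6, P0 and P8.
Key observation: after P2, P7 the pool peaks at (4, 2), and each blocked process is short somewhere: P4 on R1; P6 on R2, R1; P0 on R1; P8 on R2.
One completion order for the rest: P2, P7. Walking it through:
  pool = (3, 1)
  P2: need (3, 1) fits (3, 1); releases (0, 1), pool now (3, 2)
  P7: need (3, 2) fits (3, 2); releases (1, 0), pool now (4, 2)
None of the blocked processes ever fits:
  blocked: P4 wants (2, 3), pool (4, 2) — not enough R1
  blocked: P6 wants (5, 5), pool (4, 2) — not enough R2 and R1
  blocked: P0 wants (0, 4), pool (4, 2) — not enough R1
  blocked: P8 wants (7, 1), pool (4, 2) — not enough R2


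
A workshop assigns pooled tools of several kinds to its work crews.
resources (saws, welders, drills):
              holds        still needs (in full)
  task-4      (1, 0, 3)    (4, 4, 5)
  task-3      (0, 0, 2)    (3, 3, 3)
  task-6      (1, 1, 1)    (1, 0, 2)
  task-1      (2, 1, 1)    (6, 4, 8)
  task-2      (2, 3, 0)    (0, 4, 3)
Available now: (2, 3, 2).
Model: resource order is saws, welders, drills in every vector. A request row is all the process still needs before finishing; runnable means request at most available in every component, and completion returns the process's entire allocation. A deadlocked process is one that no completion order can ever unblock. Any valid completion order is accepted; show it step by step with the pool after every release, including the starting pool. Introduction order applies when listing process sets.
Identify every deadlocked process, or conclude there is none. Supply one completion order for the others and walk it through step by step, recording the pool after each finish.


No process is deadlocked.
Key observation: beginning at task-6, releases accumulate fast enough that every process eventually fits.
One completion order for the rest: task-6, task-3, task-2, task-4, task-1. Verifying each step:
  pool = (2, 3, 2)
  task-6 needs (1, 0, 2) <= (2, 3, 2) -> finishes; pool += (1, 1, 1) = (3, 4, 3)
  task-3 needs (3, 3, 3) <= (3, 4, 3) -> finishes; pool += (0, 0, 2) = (3, 4, 5)
  task-2 needs (0, 4, 3) <= (3, 4, 5) -> finishes; pool += (2, 3, 0) = (5, 7, 5)
  task-4 needs (4, 4, 5) <= (5, 7, 5) -> finishes; pool += (1, 0, 3) = (6, 7, 8)
  task-1 needs (6, 4, 8) <= (6, 7, 8) -> finishes; pool += (2, 1, 1) = (8, 8, 9)
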